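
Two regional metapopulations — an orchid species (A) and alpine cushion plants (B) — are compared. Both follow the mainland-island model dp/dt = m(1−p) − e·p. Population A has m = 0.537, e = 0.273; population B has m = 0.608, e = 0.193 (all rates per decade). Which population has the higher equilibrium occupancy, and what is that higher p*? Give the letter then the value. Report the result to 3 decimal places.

A: p*_A = m/(m+e) = 0.537/0.8100 = 0.6630.
B: p*_B = 0.608/0.8010 = 0.7591.
B is higher at 0.7591.

B, 0.759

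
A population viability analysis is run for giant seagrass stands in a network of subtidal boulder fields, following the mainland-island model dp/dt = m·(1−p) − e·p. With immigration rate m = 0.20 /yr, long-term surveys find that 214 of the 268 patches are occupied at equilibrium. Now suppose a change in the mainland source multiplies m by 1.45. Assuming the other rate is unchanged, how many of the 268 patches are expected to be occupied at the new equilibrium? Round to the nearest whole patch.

Observed p* = 214/268 = 0.79851.
Balance m(1−p*) = e·p* gives e = m(1−p*)/p* = 0.20×0.20149/0.79851 = 0.05047.
New p* = m/(m+e) = 0.29000/(0.29000+0.05047) = 0.85176.
Expected occupied = 268 × 0.85176 = 228.27 ≈ 228.

228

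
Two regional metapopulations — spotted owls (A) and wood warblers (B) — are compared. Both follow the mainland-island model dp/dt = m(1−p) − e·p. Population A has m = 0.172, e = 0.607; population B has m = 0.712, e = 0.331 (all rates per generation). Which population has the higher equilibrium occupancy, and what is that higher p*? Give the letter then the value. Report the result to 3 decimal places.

B, 0.683

A: p*_A = m/(m+e) = 0.172/0.7790 = 0.2208.
B: p*_B = 0.712/1.0430 = 0.6826.
B is higher at 0.6826.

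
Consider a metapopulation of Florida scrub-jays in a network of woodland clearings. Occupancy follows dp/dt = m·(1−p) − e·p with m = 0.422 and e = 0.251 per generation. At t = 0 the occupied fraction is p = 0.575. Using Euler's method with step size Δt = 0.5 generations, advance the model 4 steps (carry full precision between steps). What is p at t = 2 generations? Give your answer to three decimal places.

Update rule: p ← p + [m·(1−p) − e·p]·Δt with Δt = 0.5.
step 1: Δp = +0.01751, p = 0.59251
step 2: Δp = +0.01162, p = 0.60413
step 3: Δp = +0.00771, p = 0.61184
step 4: Δp = +0.00512, p = 0.61696

0.617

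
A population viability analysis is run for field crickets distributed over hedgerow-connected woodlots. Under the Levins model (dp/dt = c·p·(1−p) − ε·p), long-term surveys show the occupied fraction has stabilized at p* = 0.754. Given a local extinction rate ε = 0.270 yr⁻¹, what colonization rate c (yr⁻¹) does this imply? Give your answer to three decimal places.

At equilibrium c(1−p*) = ε, so c = ε/(1−p*).
c = 0.270/(1 − 0.754) = 0.270/0.2460 = 1.0976.

1.098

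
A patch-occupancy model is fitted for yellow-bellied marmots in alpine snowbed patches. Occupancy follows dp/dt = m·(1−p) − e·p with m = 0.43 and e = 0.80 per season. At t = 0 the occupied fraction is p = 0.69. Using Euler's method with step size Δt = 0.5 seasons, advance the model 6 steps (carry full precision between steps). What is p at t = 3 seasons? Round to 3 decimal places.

Update rule: p ← p + [m·(1−p) − e·p]·Δt with Δt = 0.5.
step 1: Δp = -0.20935, p = 0.48065
step 2: Δp = -0.08060, p = 0.40005
step 3: Δp = -0.03103, p = 0.36902
step 4: Δp = -0.01195, p = 0.35707
step 5: Δp = -0.00460, p = 0.35247
step 6: Δp = -0.00177, p = 0.35070

0.351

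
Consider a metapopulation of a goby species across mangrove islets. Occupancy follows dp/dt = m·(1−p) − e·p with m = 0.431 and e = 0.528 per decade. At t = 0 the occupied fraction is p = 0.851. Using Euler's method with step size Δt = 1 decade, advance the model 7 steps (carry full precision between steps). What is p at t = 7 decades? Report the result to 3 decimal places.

Update rule: p ← p + [m·(1−p) − e·p]·Δt with Δt = 1.
t = 1: p = 0.85100 + (-0.38511) = 0.46589
t = 2: p = 0.46589 + (-0.01579) = 0.45010
t = 3: p = 0.45010 + (-0.00065) = 0.44945
t = 4: p = 0.44945 + (-0.00003) = 0.44943
t = 5: p = 0.44943 + (-0.00000) = 0.44943
t = 6: p = 0.44943 + (-0.00000) = 0.44943
t = 7: p = 0.44943 + (-0.00000) = 0.44943

0.449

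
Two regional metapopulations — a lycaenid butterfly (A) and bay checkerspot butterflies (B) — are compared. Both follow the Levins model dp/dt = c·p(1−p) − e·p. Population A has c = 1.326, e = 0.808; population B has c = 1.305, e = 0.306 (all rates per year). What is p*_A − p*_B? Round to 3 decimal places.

A: p*_A = 1 − 0.808/1.326 = 0.3906.
B: p*_B = 1 − 0.306/1.305 = 0.7655.
p*_A − p*_B = 0.3906 − 0.7655 = -0.3749.

-0.375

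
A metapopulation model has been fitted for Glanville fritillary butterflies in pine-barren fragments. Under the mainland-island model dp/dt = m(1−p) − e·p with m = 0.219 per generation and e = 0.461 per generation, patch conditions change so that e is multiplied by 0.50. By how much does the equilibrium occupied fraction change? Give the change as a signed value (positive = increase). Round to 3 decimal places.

0.165

Before: p* = 0.219/(0.219+0.461) = 0.3221.
After: m = 0.219, e = 0.2305; p* = 0.219/0.4495 = 0.4872.
Δp* = 0.4872 − 0.3221 = +0.1651.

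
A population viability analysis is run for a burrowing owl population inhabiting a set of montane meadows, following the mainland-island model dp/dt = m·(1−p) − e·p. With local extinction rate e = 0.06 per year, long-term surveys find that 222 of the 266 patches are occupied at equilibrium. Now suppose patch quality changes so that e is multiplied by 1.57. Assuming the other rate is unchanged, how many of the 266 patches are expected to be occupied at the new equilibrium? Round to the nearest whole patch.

203

Observed p* = 222/266 = 0.83459.
Balance m(1−p*) = e·p* gives m = e·p*/(1−p*) = 0.06×0.83459/0.16541 = 0.30274.
New p* = m/(m+e) = 0.30274/(0.30274+0.09420) = 0.76268.
Expected occupied = 266 × 0.76268 = 202.87 ≈ 203.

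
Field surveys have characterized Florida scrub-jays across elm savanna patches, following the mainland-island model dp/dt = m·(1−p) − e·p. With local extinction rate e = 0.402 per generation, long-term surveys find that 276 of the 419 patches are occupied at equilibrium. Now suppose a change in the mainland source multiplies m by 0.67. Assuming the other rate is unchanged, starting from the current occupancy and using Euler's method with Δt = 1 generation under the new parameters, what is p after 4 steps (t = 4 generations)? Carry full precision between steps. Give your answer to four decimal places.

0.5639

Observed p* = 276/419 = 0.65871.
Balance m(1−p*) = e·p* gives m = e·p*/(1−p*) = 0.402×0.65871/0.34129 = 0.77589.
Starting from p₀ = 0.65871; update p ← p + (dp/dt)·Δt with the new parameters.
t = 1: p = 0.65871 + (-0.08738) = 0.57133
t = 2: p = 0.57133 + (-0.00683) = 0.56450
t = 3: p = 0.56450 + (-0.00053) = 0.56396
t = 4: p = 0.56396 + (-0.00004) = 0.56392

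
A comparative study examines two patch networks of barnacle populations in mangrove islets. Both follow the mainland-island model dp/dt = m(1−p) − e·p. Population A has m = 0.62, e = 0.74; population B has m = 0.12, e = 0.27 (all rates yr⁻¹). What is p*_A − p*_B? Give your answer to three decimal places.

A: p*_A = m/(m+e) = 0.62/1.3600 = 0.4559.
B: p*_B = 0.12/0.3900 = 0.3077.
p*_A − p*_B = 0.4559 − 0.3077 = 0.1482.

0.148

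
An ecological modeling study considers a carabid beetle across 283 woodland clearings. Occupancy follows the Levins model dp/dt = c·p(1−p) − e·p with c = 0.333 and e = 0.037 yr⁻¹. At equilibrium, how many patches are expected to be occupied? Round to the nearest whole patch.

252

p* = 1 − e/c = 1 − 0.037/0.333 = 0.8889.
Expected occupied patches = N × p* = 283 × 0.8889 = 251.56 ≈ 252.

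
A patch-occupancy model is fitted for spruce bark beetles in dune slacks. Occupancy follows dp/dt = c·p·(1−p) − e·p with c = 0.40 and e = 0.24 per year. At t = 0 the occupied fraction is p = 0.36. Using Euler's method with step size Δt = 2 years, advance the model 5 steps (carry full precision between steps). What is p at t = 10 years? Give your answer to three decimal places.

Update rule: p ← p + [c·p·(1−p) − e·p]·Δt with Δt = 2.
p: 0.36000 → 0.37152  (Δp = +0.01152)
p: 0.37152 → 0.37998  (Δp = +0.00846)
p: 0.37998 → 0.38607  (Δp = +0.00608)
p: 0.38607 → 0.39037  (Δp = +0.00430)
p: 0.39037 → 0.39338  (Δp = +0.00301)

0.393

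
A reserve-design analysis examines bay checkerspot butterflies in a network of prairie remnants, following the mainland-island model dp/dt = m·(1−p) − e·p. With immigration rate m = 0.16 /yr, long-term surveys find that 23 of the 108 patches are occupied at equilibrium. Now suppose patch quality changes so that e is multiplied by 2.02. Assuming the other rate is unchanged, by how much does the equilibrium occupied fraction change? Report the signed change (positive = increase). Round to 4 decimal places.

-0.0948

Observed p* = 23/108 = 0.21296.
Balance m(1−p*) = e·p* gives e = m(1−p*)/p* = 0.16×0.78704/0.21296 = 0.59131.
New p* = m/(m+e) = 0.16000/(0.16000+1.19445) = 0.11813.
Δp* = 0.11813 − 0.21296 = -0.09483.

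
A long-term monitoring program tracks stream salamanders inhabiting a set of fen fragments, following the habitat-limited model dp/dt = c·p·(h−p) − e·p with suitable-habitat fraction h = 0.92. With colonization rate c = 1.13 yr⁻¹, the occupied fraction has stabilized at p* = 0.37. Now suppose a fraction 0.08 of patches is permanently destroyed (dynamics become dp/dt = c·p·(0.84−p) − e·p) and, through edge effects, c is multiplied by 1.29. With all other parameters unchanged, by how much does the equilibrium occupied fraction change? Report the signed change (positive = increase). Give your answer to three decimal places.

Balance c(h−p*) = e gives e = 1.13×(0.92 − 0.37000) = 0.62150.
New p* = 0.84 − e/c = 0.84 − 0.62150/1.45770 = 0.41364.
Δp* = 0.41364 − 0.37000 = +0.04364.

0.044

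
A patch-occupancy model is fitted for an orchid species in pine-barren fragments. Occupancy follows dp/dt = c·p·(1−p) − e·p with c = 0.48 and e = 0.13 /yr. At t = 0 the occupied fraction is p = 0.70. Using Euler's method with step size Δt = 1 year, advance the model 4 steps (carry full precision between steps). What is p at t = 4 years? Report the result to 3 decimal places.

0.724

Update rule: p ← p + [c·p·(1−p) − e·p]·Δt with Δt = 1.
  1  |  dp/dt·Δt = +0.009800  |  p_1 = 0.709800
  2  |  dp/dt·Δt = +0.006598  |  p_2 = 0.716398
  3  |  dp/dt·Δt = +0.004391  |  p_3 = 0.720789
  4  |  dp/dt·Δt = +0.002899  |  p_4 = 0.723687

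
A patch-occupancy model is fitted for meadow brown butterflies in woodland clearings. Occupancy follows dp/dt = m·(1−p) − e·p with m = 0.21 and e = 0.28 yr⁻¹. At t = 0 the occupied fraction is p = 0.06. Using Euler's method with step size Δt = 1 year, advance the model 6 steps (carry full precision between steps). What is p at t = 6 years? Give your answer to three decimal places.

Update rule: p ← p + [m·(1−p) − e·p]·Δt with Δt = 1.
  1  |  dp/dt·Δt = +0.180600  |  p_1 = 0.240600
  2  |  dp/dt·Δt = +0.092106  |  p_2 = 0.332706
  3  |  dp/dt·Δt = +0.046974  |  p_3 = 0.379680
  4  |  dp/dt·Δt = +0.023957  |  p_4 = 0.403637
  5  |  dp/dt·Δt = +0.012218  |  p_5 = 0.415855
  6  |  dp/dt·Δt = +0.006231  |  p_6 = 0.422086

0.422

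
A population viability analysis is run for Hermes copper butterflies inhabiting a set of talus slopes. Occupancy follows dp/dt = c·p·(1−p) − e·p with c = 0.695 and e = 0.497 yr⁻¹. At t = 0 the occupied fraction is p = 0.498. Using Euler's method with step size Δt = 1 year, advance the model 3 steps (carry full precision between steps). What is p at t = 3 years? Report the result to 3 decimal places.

0.357

Update rule: p ← p + [c·p·(1−p) − e·p]·Δt with Δt = 1.
t = 1: p = 0.49800 + (-0.07376) = 0.42424
t = 2: p = 0.42424 + (-0.04109) = 0.38315
t = 3: p = 0.38315 + (-0.02617) = 0.35699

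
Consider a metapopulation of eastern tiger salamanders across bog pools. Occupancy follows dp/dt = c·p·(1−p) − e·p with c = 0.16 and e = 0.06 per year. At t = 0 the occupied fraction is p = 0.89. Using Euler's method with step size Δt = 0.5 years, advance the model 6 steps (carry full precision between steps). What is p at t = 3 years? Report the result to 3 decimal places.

0.799

Update rule: p ← p + [c·p·(1−p) − e·p]·Δt with Δt = 0.5.
t = 0.5: p = 0.89000 + (-0.01887) = 0.87113
t = 1: p = 0.87113 + (-0.01715) = 0.85398
t = 1.5: p = 0.85398 + (-0.01564) = 0.83834
t = 2: p = 0.83834 + (-0.01431) = 0.82403
t = 2.5: p = 0.82403 + (-0.01312) = 0.81091
t = 3: p = 0.81091 + (-0.01206) = 0.79885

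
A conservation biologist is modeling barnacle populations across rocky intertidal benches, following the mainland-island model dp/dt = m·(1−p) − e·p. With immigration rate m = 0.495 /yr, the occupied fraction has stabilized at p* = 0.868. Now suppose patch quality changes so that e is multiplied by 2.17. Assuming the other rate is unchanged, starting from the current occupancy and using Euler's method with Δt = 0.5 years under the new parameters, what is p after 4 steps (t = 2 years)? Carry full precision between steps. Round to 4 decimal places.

Balance m(1−p*) = e·p* gives e = m(1−p*)/p* = 0.495×0.13200/0.86800 = 0.07528.
Starting from p₀ = 0.86800; update p ← p + (dp/dt)·Δt with the new parameters.
step 1: Δp = -0.03822, p = 0.82978
step 2: Δp = -0.02564, p = 0.80413
step 3: Δp = -0.01720, p = 0.78693
step 4: Δp = -0.01154, p = 0.77539

0.7754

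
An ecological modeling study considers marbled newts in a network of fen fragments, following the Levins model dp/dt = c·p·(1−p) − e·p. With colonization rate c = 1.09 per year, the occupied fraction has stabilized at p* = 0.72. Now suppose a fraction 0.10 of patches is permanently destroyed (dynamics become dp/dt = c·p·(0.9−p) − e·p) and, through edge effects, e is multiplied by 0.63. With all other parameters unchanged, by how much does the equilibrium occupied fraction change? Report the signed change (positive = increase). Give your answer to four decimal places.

Balance c(1−p*) = e gives e = 1.09×(1 − 0.72000) = 0.30520.
New p* = 0.9 − e/c = 0.9 − 0.19228/1.09000 = 0.72360.
Δp* = 0.72360 − 0.72000 = +0.00360.

0.0036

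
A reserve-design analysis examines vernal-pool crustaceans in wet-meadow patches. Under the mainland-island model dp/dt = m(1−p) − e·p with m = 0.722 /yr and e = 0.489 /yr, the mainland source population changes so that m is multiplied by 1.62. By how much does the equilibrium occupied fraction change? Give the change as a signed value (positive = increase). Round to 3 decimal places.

Before: p* = 0.722/(0.722+0.489) = 0.5962.
After: m = 1.16964, e = 0.489; p* = 1.16964/1.6586 = 0.7052.
Δp* = 0.7052 − 0.5962 = +0.1090.

0.109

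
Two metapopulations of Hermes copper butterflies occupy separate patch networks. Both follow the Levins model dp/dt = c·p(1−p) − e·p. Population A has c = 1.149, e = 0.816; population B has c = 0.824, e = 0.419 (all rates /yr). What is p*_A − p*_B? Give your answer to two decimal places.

A: p*_A = 1 − 0.816/1.149 = 0.2898.
B: p*_B = 1 − 0.419/0.824 = 0.4915.
p*_A − p*_B = 0.2898 − 0.4915 = -0.2017.

-0.20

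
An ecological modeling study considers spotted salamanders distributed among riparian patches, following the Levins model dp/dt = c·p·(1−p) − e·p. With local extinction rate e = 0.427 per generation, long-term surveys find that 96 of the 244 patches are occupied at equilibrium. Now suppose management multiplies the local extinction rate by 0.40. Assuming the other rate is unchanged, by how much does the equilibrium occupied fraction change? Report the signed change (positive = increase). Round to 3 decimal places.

0.364

Observed p* = 96/244 = 0.39344.
Balance c(1−p*) = e gives c = e/(1 − 0.39344) = 0.427/0.60656 = 0.70397.
New p* = 1 − e/c = 1 − 0.17080/0.70397 = 0.75738.
Δp* = 0.75738 − 0.39344 = +0.36394.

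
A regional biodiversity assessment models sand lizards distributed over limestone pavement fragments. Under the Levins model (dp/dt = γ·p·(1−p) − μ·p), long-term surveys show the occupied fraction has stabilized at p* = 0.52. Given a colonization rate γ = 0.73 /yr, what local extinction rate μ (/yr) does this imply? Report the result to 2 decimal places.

At equilibrium γ(1−p*) = μ.
μ = 0.73 × (1 − 0.52) = 0.73 × 0.4800 = 0.3504.

0.35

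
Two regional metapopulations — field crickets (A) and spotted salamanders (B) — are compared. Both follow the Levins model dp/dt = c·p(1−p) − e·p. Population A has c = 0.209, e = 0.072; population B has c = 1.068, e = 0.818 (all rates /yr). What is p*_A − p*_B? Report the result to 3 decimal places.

A: p*_A = 1 − 0.072/0.209 = 0.6555.
B: p*_B = 1 − 0.818/1.068 = 0.2341.
p*_A − p*_B = 0.6555 − 0.2341 = 0.4214.

0.421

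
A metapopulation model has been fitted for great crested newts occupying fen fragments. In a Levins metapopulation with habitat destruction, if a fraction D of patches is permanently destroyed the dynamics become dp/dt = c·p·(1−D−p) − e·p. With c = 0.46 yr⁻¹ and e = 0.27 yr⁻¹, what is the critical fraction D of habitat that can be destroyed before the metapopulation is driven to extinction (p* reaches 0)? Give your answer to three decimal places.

0.413

The nontrivial equilibrium is p* = (1−D) − e/c; extinction occurs when this hits zero.
So D_crit = 1 − e/c = 1 − 0.27/0.46 = 1 − 0.5870 = 0.4130.
This equals the undisturbed p*, a classic result of Lande's extension.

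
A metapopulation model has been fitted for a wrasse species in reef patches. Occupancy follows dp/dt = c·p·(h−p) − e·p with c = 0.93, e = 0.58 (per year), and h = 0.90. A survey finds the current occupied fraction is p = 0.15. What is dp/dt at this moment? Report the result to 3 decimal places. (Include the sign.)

0.018

Colonization term: c·p·(h−p) = 0.93×0.15×0.7500 = 0.10463.
Extinction term: e·p = 0.08700.
dp/dt = 0.10463 − 0.08700 = 0.01763.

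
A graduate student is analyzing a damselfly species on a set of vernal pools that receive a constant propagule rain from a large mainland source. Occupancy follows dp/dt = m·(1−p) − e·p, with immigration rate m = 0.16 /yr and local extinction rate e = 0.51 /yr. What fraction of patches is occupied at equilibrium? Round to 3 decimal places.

Setting dp/dt = 0: m − m·p* = e·p*, so m = (m+e)·p*.
p* = m/(m+e) = 0.16/(0.16+0.51) = 0.16/0.6700 = 0.2388.

0.239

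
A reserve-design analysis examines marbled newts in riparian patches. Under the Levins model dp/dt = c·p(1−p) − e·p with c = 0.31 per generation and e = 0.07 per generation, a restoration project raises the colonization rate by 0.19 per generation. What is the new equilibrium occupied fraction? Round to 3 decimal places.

Before: p* = 1 − 0.07/0.31 = 0.7742.
After the change, c = 0.5, e = 0.07, so p* = 1 − 0.07/0.5 = 0.8600.

0.860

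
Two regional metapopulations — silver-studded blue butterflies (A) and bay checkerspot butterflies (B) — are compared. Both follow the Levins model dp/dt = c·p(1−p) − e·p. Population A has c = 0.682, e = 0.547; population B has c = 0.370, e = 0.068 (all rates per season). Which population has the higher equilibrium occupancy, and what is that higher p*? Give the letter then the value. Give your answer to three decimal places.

A: p*_A = 1 − 0.547/0.682 = 0.1979.
B: p*_B = 1 − 0.068/0.370 = 0.8162.
B is higher at 0.8162.

B, 0.816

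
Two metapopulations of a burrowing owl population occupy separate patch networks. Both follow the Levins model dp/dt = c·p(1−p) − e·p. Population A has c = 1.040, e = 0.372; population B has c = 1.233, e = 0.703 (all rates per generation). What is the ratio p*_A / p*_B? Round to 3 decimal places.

A: p*_A = 1 − 0.372/1.040 = 0.6423.
B: p*_B = 1 − 0.703/1.233 = 0.4298.
p*_A / p*_B = 0.6423/0.4298 = 1.4943.

1.494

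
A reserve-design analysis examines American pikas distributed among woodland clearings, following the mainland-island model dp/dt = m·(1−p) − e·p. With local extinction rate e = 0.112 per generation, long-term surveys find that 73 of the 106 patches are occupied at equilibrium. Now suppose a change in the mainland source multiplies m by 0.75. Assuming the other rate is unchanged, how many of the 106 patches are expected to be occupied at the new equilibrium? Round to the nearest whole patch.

66

Observed p* = 73/106 = 0.68868.
Balance m(1−p*) = e·p* gives m = e·p*/(1−p*) = 0.112×0.68868/0.31132 = 0.24776.
New p* = m/(m+e) = 0.18582/(0.18582+0.11200) = 0.62393.
Expected occupied = 106 × 0.62393 = 66.14 ≈ 66.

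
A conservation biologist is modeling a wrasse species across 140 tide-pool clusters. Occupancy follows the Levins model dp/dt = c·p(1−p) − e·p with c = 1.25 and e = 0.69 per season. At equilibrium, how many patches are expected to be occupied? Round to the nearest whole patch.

p* = 1 − e/c = 1 − 0.69/1.25 = 0.4480.
Expected occupied patches = N × p* = 140 × 0.4480 = 62.72 ≈ 63.

63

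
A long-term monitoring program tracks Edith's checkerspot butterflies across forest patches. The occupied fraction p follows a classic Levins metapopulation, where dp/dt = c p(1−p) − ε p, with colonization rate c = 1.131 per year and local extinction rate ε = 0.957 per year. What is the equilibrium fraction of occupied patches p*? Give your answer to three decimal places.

Setting dp/dt = 0 and dividing through by p* gives c·(1−p*) = ε.
So p* = 1 − ε/c = 1 − 0.957/1.131 = 1 − 0.8462 = 0.1538.

0.154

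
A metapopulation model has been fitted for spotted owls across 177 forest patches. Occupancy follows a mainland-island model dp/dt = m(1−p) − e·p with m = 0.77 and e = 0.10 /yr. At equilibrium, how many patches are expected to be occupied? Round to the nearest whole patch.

p* = m/(m+e) = 0.77/0.8700 = 0.8851.
Expected occupied patches = N × p* = 177 × 0.8851 = 156.66 ≈ 157.

157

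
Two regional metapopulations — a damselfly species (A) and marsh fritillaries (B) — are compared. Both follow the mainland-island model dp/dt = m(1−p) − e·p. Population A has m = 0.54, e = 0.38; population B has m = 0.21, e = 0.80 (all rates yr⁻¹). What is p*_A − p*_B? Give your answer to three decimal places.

A: p*_A = m/(m+e) = 0.54/0.9200 = 0.5870.
B: p*_B = 0.21/1.0100 = 0.2079.
p*_A − p*_B = 0.5870 − 0.2079 = 0.3790.

0.379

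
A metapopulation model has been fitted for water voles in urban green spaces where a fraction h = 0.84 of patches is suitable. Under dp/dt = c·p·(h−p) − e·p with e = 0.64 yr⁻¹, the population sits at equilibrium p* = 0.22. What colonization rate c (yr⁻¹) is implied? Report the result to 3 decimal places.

1.032

At equilibrium c(h−p*) = e, so c = e/(h−p*).
c = 0.64/(0.84 − 0.22) = 0.64/0.6200 = 1.0323.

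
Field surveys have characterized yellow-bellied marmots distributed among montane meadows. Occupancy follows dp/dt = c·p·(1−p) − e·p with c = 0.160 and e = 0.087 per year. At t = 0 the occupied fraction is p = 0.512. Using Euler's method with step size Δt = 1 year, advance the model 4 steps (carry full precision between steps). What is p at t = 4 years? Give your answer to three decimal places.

Update rule: p ← p + [c·p·(1−p) − e·p]·Δt with Δt = 1.
t = 1: p = 0.51200 + (-0.00457) = 0.50743
t = 2: p = 0.50743 + (-0.00416) = 0.50328
t = 3: p = 0.50328 + (-0.00379) = 0.49949
t = 4: p = 0.49949 + (-0.00346) = 0.49603

0.496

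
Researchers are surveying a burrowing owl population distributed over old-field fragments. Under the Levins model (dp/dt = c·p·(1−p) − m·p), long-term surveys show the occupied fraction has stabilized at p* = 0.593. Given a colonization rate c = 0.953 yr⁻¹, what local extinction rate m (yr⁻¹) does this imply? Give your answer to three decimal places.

0.388

At equilibrium c(1−p*) = m.
m = 0.953 × (1 − 0.593) = 0.953 × 0.4070 = 0.3879.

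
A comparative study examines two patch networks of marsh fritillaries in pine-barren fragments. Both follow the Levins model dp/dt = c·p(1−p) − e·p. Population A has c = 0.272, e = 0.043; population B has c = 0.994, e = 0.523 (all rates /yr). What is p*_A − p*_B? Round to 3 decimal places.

A: p*_A = 1 − 0.043/0.272 = 0.8419.
B: p*_B = 1 − 0.523/0.994 = 0.4738.
p*_A − p*_B = 0.8419 − 0.4738 = 0.3681.

0.368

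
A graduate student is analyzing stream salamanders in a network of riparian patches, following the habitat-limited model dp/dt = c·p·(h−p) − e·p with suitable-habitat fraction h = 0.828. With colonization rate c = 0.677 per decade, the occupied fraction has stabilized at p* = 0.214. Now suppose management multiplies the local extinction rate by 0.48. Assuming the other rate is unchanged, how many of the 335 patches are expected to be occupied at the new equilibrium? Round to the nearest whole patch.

Balance c(h−p*) = e gives e = 0.677×(0.828 − 0.21400) = 0.41568.
New p* = 0.828 − e/c = 0.828 − 0.19953/0.67700 = 0.53327.
Expected occupied = 335 × 0.53327 = 178.65 ≈ 179.

179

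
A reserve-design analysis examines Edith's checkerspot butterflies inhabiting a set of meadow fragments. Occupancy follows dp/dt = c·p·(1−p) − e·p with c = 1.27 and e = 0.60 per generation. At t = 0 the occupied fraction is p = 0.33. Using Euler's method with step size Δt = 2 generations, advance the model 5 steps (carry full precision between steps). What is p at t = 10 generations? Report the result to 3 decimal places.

Update rule: p ← p + [c·p·(1−p) − e·p]·Δt with Δt = 2.
t = 2: p = 0.33000 + (+0.16559) = 0.49559
t = 4: p = 0.49559 + (+0.04024) = 0.53583
t = 6: p = 0.53583 + (-0.01126) = 0.52457
t = 8: p = 0.52457 + (+0.00398) = 0.52855
t = 10: p = 0.52855 + (-0.00133) = 0.52722

0.527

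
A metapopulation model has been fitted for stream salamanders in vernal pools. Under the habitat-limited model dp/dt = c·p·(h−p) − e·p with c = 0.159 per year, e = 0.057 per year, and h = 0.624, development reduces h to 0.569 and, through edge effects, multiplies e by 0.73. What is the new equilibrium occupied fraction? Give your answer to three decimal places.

Before: p* = h − e/c = 0.624 − 0.057/0.159 = 0.624 − 0.3585 = 0.2655.
After: c = 0.159, e = 0.04161, h = 0.569; p* = 0.569 − 0.04161/0.159 = 0.3073.

0.307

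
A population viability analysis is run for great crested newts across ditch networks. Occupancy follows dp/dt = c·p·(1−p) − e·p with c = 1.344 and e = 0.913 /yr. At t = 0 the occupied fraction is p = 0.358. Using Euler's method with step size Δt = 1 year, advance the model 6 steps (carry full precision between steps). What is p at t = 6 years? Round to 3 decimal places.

0.322

Update rule: p ← p + [c·p·(1−p) − e·p]·Δt with Δt = 1.
t = 1: p = 0.35800 + (-0.01795) = 0.34005
t = 2: p = 0.34005 + (-0.00885) = 0.33120
t = 3: p = 0.33120 + (-0.00468) = 0.32652
t = 4: p = 0.32652 + (-0.00256) = 0.32396
t = 5: p = 0.32396 + (-0.00143) = 0.32253
t = 6: p = 0.32253 + (-0.00080) = 0.32173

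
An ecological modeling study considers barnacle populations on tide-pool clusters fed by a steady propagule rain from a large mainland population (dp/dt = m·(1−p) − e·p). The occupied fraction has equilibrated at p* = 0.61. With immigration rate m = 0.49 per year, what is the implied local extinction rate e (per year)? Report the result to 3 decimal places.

At equilibrium m(1−p*) = e·p*, so e = m(1−p*)/p*.
e = 0.49 × 0.3900 / 0.61 = 0.3133.

0.313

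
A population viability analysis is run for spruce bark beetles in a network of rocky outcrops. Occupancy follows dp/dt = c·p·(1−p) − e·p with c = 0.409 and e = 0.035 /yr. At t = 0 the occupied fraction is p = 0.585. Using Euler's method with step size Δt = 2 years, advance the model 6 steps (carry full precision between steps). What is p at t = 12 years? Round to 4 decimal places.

Update rule: p ← p + [c·p·(1−p) − e·p]·Δt with Δt = 2.
t = 2: p = 0.58500 + (+0.15764) = 0.74264
t = 4: p = 0.74264 + (+0.10436) = 0.84700
t = 6: p = 0.84700 + (+0.04672) = 0.89371
t = 8: p = 0.89371 + (+0.01514) = 0.90886
t = 10: p = 0.90886 + (+0.00414) = 0.91300
t = 12: p = 0.91300 + (+0.00107) = 0.91406

0.9141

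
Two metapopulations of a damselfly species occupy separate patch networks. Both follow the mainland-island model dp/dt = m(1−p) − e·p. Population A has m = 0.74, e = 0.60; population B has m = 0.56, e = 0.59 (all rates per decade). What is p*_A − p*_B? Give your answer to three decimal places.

0.065

A: p*_A = m/(m+e) = 0.74/1.3400 = 0.5522.
B: p*_B = 0.56/1.1500 = 0.4870.
p*_A − p*_B = 0.5522 − 0.4870 = 0.0653.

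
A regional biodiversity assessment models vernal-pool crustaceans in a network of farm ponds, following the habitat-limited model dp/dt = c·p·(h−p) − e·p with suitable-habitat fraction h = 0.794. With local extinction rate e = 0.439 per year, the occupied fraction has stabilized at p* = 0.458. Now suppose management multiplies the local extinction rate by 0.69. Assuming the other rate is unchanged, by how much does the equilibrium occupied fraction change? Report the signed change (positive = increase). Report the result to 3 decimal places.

0.104

Balance c(h−p*) = e gives c = e/(0.794 − 0.45800) = 0.439/0.33600 = 1.30655.
New p* = 0.794 − e/c = 0.794 − 0.30291/1.30655 = 0.56216.
Δp* = 0.56216 − 0.45800 = +0.10416.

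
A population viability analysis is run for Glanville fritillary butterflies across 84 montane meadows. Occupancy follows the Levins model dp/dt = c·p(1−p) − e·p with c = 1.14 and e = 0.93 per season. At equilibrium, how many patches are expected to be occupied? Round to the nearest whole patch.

p* = 1 − e/c = 1 − 0.93/1.14 = 0.1842.
Expected occupied patches = N × p* = 84 × 0.1842 = 15.47 ≈ 15.

15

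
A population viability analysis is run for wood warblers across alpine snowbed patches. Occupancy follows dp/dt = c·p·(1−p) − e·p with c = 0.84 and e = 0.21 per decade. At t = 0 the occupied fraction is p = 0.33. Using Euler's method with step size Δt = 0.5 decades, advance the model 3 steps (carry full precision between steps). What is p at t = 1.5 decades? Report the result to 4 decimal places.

Update rule: p ← p + [c·p·(1−p) − e·p]·Δt with Δt = 0.5.
p: 0.33000 → 0.38821  (Δp = +0.05821)
p: 0.38821 → 0.44720  (Δp = +0.05899)
p: 0.44720 → 0.50407  (Δp = +0.05687)

0.5041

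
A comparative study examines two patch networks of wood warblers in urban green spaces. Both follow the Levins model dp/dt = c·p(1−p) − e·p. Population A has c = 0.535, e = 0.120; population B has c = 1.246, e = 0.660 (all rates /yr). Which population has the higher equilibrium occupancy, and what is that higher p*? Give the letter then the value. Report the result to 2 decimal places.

A: p*_A = 1 − 0.120/0.535 = 0.7757.
B: p*_B = 1 − 0.660/1.246 = 0.4703.
A is higher at 0.7757.

A, 0.78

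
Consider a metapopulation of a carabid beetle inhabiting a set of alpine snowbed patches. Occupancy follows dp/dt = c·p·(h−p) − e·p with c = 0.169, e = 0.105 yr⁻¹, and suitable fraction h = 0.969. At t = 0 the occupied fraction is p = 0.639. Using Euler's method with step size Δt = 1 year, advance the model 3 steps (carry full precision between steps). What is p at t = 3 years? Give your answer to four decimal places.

Update rule: p ← p + [c·p·(h−p) − e·p]·Δt with Δt = 1.
  1  |  dp/dt·Δt = -0.031458  |  p_1 = 0.607542
  2  |  dp/dt·Δt = -0.026679  |  p_2 = 0.580863
  3  |  dp/dt·Δt = -0.022889  |  p_3 = 0.557974

0.5580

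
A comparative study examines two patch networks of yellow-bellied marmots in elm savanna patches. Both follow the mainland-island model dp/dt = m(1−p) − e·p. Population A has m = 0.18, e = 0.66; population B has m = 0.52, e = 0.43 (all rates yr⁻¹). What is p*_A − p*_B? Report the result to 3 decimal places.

A: p*_A = m/(m+e) = 0.18/0.8400 = 0.2143.
B: p*_B = 0.52/0.9500 = 0.5474.
p*_A − p*_B = 0.2143 − 0.5474 = -0.3331.

-0.333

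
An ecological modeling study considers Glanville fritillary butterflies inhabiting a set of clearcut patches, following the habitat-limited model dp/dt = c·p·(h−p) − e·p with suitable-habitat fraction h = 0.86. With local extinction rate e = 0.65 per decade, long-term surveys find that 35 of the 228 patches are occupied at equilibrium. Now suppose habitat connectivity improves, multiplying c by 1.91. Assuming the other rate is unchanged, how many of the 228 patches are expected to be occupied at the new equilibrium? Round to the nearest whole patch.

Observed p* = 35/228 = 0.15351.
Balance c(h−p*) = e gives c = e/(0.86 − 0.15351) = 0.65/0.70649 = 0.92004.
New p* = 0.86 − e/c = 0.86 − 0.65000/1.75728 = 0.49011.
Expected occupied = 228 × 0.49011 = 111.75 ≈ 112.

112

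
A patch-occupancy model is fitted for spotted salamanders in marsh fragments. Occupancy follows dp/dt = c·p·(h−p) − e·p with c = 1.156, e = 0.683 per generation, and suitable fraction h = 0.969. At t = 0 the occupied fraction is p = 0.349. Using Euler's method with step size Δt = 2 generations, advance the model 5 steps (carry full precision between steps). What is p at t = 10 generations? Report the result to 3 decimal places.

0.378

Update rule: p ← p + [c·p·(h−p) − e·p]·Δt with Δt = 2.
step 1: Δp = +0.02354, p = 0.37254
step 2: Δp = +0.00485, p = 0.37739
step 3: Δp = +0.00068, p = 0.37807
step 4: Δp = +0.00009, p = 0.37816
step 5: Δp = +0.00001, p = 0.37817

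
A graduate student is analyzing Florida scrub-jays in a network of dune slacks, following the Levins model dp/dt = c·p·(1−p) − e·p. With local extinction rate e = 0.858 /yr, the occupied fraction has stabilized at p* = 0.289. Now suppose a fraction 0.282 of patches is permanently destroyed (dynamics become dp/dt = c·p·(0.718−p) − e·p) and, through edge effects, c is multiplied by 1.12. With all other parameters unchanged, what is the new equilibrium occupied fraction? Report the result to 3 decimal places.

0.083

Balance c(1−p*) = e gives c = e/(1 − 0.28900) = 0.858/0.71100 = 1.20675.
New p* = 0.718 − e/c = 0.718 − 0.85800/1.35156 = 0.08318.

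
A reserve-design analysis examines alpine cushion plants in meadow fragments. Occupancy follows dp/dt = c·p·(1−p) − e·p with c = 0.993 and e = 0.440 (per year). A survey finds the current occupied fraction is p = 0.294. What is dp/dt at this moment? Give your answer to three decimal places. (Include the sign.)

Colonization term: c·p·(1−p) = 0.993×0.294×0.7060 = 0.20611.
Extinction term: e·p = 0.12936.
dp/dt = 0.20611 − 0.12936 = 0.07675.

0.077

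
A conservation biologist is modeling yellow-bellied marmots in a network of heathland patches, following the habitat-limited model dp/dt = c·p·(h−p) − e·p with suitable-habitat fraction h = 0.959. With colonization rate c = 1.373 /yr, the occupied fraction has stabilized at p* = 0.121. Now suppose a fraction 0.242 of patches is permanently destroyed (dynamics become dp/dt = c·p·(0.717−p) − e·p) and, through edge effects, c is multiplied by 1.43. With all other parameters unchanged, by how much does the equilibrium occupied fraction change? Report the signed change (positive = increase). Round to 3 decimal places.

Balance c(h−p*) = e gives e = 1.373×(0.959 − 0.12100) = 1.15057.
New p* = 0.717 − e/c = 0.717 − 1.15057/1.96339 = 0.13099.
Δp* = 0.13099 − 0.12100 = +0.00999.

0.010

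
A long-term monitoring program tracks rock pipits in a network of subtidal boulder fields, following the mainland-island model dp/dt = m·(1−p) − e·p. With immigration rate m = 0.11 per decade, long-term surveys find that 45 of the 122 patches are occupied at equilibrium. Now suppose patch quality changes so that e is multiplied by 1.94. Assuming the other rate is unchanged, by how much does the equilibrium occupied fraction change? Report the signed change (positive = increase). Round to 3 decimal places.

Observed p* = 45/122 = 0.36885.
Balance m(1−p*) = e·p* gives e = m(1−p*)/p* = 0.11×0.63115/0.36885 = 0.18822.
New p* = m/(m+e) = 0.11000/(0.11000+0.36515) = 0.23151.
Δp* = 0.23151 − 0.36885 = -0.13734.

-0.137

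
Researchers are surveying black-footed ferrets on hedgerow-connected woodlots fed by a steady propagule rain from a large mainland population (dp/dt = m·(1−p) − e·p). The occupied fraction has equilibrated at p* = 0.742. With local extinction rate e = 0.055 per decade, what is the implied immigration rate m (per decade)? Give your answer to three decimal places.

0.158

At equilibrium m(1−p*) = e·p*, so m = e·p*/(1−p*).
m = 0.055 × 0.742 / 0.2580 = 0.0408/0.2580 = 0.1582.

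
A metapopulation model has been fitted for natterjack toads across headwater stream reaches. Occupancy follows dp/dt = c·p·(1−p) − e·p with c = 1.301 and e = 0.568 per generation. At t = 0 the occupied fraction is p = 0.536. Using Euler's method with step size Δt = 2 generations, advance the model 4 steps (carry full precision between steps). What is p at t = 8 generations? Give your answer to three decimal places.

Update rule: p ← p + [c·p·(1−p) − e·p]·Δt with Δt = 2.
t = 2: p = 0.53600 + (+0.03823) = 0.57423
t = 4: p = 0.57423 + (-0.01617) = 0.55807
t = 6: p = 0.55807 + (+0.00776) = 0.56583
t = 8: p = 0.56583 + (-0.00356) = 0.56227

0.562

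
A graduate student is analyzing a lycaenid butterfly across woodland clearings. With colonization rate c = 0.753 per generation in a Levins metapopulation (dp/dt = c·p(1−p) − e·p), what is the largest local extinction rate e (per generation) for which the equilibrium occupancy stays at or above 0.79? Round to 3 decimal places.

1 − e/c ≥ 0.79 ⇒ e ≤ c(1 − 0.79) = 0.753 × 0.2100.
e_max = 0.1581.

0.158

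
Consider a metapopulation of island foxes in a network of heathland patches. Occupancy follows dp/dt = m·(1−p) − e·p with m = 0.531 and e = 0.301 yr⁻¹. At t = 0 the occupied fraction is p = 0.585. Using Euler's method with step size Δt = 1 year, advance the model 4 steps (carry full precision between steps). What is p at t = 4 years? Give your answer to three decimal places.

Update rule: p ← p + [m·(1−p) − e·p]·Δt with Δt = 1.
t = 1: p = 0.58500 + (+0.04428) = 0.62928
t = 2: p = 0.62928 + (+0.00744) = 0.63672
t = 3: p = 0.63672 + (+0.00125) = 0.63797
t = 4: p = 0.63797 + (+0.00021) = 0.63818

0.638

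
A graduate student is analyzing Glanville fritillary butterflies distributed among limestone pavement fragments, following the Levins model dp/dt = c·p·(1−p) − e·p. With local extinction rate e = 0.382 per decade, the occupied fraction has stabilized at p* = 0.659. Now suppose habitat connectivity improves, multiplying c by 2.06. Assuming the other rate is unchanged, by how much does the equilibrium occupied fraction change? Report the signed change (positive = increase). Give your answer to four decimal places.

Balance c(1−p*) = e gives c = e/(1 − 0.65900) = 0.382/0.34100 = 1.12023.
New p* = 1 − e/c = 1 − 0.38200/2.30767 = 0.83447.
Δp* = 0.83447 − 0.65900 = +0.17547.

0.1755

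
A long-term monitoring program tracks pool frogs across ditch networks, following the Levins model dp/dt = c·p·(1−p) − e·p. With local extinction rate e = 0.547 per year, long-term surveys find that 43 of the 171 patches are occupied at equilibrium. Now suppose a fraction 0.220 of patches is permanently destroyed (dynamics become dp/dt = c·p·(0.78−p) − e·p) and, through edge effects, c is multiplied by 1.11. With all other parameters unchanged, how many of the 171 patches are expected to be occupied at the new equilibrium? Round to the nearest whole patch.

18

Observed p* = 43/171 = 0.25146.
Balance c(1−p*) = e gives c = e/(1 − 0.25146) = 0.547/0.74854 = 0.73076.
New p* = 0.78 − e/c = 0.78 − 0.54700/0.81114 = 0.10564.
Expected occupied = 171 × 0.10564 = 18.06 ≈ 18.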